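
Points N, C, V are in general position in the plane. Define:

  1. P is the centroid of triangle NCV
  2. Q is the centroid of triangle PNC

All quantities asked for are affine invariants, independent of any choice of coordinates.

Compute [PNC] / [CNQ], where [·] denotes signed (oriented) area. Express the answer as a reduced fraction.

Assign N = (0, 0), C = (1, 0), V = (0, 1) — the answer is frame-independent, so this choice is without loss of generality.
1. P is the centroid of triangle NCV ⇒ P = (1/3, 1/3)
2. Q is the centroid of triangle PNC ⇒ Q = (4/9, 1/9)
2·[PNC] = 1/3, 2·[CNQ] = -1/9
[PNC]:[CNQ] = 1/3:-1/9 = -3

[PNC]:[CNQ] = -3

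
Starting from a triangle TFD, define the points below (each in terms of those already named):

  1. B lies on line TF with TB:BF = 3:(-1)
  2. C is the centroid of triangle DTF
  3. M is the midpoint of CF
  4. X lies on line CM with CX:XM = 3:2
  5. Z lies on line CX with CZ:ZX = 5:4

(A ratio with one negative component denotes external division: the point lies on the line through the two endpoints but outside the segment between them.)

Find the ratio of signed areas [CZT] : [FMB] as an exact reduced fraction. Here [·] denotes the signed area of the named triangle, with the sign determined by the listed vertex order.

Set T = (0, 0), F = (1, 0), D = (0, 1); any affine frame gives the same invariant.
1. B lies on line TF with TB:BF = 3:(-1) ⇒ B = (3/2, 0)
2. C is the centroid of triangle DTF ⇒ C = (1/3, 1/3)
3. M is the midpoint of CF ⇒ M = (2/3, 1/6)
4. X lies on line CM with CX:XM = 3:2 ⇒ X = (8/15, 7/30)
5. Z lies on line CX with CZ:ZX = 5:4 ⇒ Z = (4/9, 5/18)
2·[CZT] = -1/18, 2·[FMB] = -1/12
[CZT]:[FMB] = -1/18:-1/12 = 2/3

[CZT]:[FMB] = 2/3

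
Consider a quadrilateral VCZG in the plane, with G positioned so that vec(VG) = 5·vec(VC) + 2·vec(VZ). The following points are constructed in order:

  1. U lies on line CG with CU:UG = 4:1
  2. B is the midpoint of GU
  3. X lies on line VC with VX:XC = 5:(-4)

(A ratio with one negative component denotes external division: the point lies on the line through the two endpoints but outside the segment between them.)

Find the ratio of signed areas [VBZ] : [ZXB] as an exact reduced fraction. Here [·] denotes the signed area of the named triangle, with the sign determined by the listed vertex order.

Assign V = (0, 0), C = (1, 0), Z = (0, 1), G = (5, 2) — the answer is frame-independent, so this choice is without loss of generality.
1. U lies on line CG with CU:UG = 4:1 ⇒ U = (21/5, 8/5)
2. B is the midpoint of GU ⇒ B = (23/5, 9/5)
3. X lies on line VC with VX:XC = 5:(-4) ⇒ X = (5, 0)
2·[VBZ] = 23/5, 2·[ZXB] = 43/5
[VBZ]:[ZXB] = 23/5:43/5 = 23/43

[VBZ]:[ZXB] = 23/43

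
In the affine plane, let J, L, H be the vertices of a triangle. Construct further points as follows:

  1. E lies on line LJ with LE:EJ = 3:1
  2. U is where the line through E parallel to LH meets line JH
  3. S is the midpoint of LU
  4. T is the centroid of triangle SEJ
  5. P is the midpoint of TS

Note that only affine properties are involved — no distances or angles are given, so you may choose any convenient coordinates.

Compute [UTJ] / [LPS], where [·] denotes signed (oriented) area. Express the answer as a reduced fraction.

[UTJ]:[LPS] = 12/7

Choose coordinates J = (0, 0), L = (1, 0), H = (0, 1).
1. E lies on line LJ with LE:EJ = 3:1 ⇒ E = (1/4, 0)
2. U is where the line through E parallel to LH meets line JH ⇒ U = (0, 1/4)
3. S is the midpoint of LU ⇒ S = (1/2, 1/8)
4. T is the centroid of triangle SEJ ⇒ T = (1/4, 1/24)
5. P is the midpoint of TS ⇒ P = (3/8, 1/12)
2·[UTJ] = -1/16, 2·[LPS] = -7/192
[UTJ]:[LPS] = -1/16:-7/192 = 12/7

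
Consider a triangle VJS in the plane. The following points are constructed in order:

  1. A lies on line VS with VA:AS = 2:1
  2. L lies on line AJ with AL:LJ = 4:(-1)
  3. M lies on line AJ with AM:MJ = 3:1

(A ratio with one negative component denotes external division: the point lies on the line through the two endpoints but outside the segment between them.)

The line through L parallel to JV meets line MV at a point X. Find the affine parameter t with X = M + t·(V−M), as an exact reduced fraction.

t = 7/3

Work in coordinates with V = (0, 0), J = (1, 0), S = (0, 1).
1. A lies on line VS with VA:AS = 2:1 ⇒ A = (0, 2/3)
2. L lies on line AJ with AL:LJ = 4:(-1) ⇒ L = (4/3, -2/9)
3. M lies on line AJ with AM:MJ = 3:1 ⇒ M = (3/4, 1/6)
through L parallel to JV: direction (-1, 0); meets MV at X = (-1, -2/9)
X = M + t·(V−M) with t = 7/3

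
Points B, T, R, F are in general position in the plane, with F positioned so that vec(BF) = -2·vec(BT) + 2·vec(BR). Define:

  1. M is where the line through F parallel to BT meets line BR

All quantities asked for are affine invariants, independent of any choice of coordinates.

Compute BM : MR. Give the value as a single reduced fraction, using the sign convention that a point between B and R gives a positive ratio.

BM:MR = -2

Assign B = (0, 0), T = (1, 0), R = (0, 1), F = (-2, 2) — the answer is frame-independent, so this choice is without loss of generality.
1. M is where the line through F parallel to BT meets line BR ⇒ M = (0, 2)
M = B + t·(R−B) with t = 2, so BM:MR = t:(1−t) = 2:-1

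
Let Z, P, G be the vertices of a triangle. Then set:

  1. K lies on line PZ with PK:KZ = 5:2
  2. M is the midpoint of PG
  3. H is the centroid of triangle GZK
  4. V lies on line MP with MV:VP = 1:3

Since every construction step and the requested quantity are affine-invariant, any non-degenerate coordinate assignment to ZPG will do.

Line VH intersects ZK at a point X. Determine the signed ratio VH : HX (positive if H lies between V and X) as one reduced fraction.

VH:HX = 1/8

Work in coordinates with Z = (0, 0), P = (1, 0), G = (0, 1).
1. K lies on line PZ with PK:KZ = 5:2 ⇒ K = (2/7, 0)
2. M is the midpoint of PG ⇒ M = (1/2, 1/2)
3. H is the centroid of triangle GZK ⇒ H = (2/21, 1/3)
4. V lies on line MP with MV:VP = 1:3 ⇒ V = (5/8, 3/8)
line VH meets ZK at X = (-29/7, 0)
H = V + t·(X−V) with t = 1/9, so VH:HX = 1/9:8/9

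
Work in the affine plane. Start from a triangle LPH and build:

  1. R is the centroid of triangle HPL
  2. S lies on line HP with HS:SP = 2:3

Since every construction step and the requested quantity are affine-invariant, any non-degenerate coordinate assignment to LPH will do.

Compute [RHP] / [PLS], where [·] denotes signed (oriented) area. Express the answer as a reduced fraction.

Assign L = (0, 0), P = (1, 0), H = (0, 1) — the answer is frame-independent, so this choice is without loss of generality.
1. R is the centroid of triangle HPL ⇒ R = (1/3, 1/3)
2. S lies on line HP with HS:SP = 2:3 ⇒ S = (2/5, 3/5)
2·[RHP] = -1/3, 2·[PLS] = -3/5
[RHP]:[PLS] = -1/3:-3/5 = 5/9

[RHP]:[PLS] = 5/9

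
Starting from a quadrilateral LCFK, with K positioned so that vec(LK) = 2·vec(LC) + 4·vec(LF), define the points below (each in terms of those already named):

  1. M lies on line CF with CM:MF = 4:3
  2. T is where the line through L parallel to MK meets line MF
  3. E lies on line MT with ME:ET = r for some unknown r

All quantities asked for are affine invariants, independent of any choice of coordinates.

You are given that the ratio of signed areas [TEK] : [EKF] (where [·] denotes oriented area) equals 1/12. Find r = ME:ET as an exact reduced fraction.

r = 3

Assign L = (0, 0), C = (1, 0), F = (0, 1), K = (2, 4) — the answer is frame-independent, so this choice is without loss of generality.
1. M lies on line CF with CM:MF = 4:3 ⇒ M = (3/7, 4/7)
2. T is where the line through L parallel to MK meets line MF ⇒ T = (11/35, 24/35)
3. With ME:ET = r, write λ = r/(r+1) so E = M + λ·(T−M); E is affine-linear in λ
Every point depending on E is an affine combination of E and λ-independent points, so each such coordinate is linear in λ; the λ² term in each signed area is a multiple of (T−M)×(T−M) = 0, so 2·[TEK] and 2·[EKF] are each linear in λ. Evaluating at λ=0 and λ=1:
  2·[TEK] = -4/7·λ + 4/7,   2·[EKF] = -4/7·λ + 15/7
So [TEK]:[EKF] = (-4/7·λ + 4/7) / (-4/7·λ + 15/7). Setting this equal to 1/12:
  -4/7·λ + 4/7 = 1/12·(-4/7·λ + 15/7)  ⇒  λ = 3/4
Then r = λ/(1−λ) = (3/4)/(1/4) = 3. Check: with r = 3, E = (12/35, 23/35) and [TEK]:[EKF] = 1/12 as required.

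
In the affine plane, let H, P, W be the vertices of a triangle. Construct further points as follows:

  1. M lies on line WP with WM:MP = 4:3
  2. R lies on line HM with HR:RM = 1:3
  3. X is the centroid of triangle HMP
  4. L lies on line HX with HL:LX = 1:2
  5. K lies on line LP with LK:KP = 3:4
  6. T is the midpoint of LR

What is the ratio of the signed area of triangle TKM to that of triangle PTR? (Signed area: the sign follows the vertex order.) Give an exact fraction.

[TKM]:[PTR] = -177/28

Choose coordinates H = (0, 0), P = (1, 0), W = (0, 1).
1. M lies on line WP with WM:MP = 4:3 ⇒ M = (4/7, 3/7)
2. R lies on line HM with HR:RM = 1:3 ⇒ R = (1/7, 3/28)
3. X is the centroid of triangle HMP ⇒ X = (11/21, 1/7)
4. L lies on line HX with HL:LX = 1:2 ⇒ L = (11/63, 1/21)
5. K lies on line LP with LK:KP = 3:4 ⇒ K = (233/441, 4/147)
6. T is the midpoint of LR ⇒ T = (10/63, 13/168)
2·[TKM] = 59/392, 2·[PTR] = -1/42
[TKM]:[PTR] = 59/392:-1/42 = -177/28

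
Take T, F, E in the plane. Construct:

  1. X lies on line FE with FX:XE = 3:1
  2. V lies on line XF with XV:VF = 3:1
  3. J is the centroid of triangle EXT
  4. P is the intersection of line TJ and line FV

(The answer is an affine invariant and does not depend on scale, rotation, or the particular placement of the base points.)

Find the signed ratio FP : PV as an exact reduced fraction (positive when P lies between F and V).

Choose coordinates T = (0, 0), F = (1, 0), E = (0, 1).
1. X lies on line FE with FX:XE = 3:1 ⇒ X = (1/4, 3/4)
2. V lies on line XF with XV:VF = 3:1 ⇒ V = (13/16, 3/16)
3. J is the centroid of triangle EXT ⇒ J = (1/12, 7/12)
4. P is the intersection of line TJ and line FV ⇒ P = (1/8, 7/8)
P = F + t·(V−F) with t = 14/3, so FP:PV = t:(1−t) = 14/3:-11/3

FP:PV = -14/11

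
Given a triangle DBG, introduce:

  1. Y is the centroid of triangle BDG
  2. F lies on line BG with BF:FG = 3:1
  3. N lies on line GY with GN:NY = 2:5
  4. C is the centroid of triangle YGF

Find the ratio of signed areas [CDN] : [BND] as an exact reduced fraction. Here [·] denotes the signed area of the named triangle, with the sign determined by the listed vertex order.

Choose coordinates D = (0, 0), B = (1, 0), G = (0, 1).
1. Y is the centroid of triangle BDG ⇒ Y = (1/3, 1/3)
2. F lies on line BG with BF:FG = 3:1 ⇒ F = (1/4, 3/4)
3. N lies on line GY with GN:NY = 2:5 ⇒ N = (2/21, 17/21)
4. C is the centroid of triangle YGF ⇒ C = (7/36, 25/36)
2·[CDN] = -23/252, 2·[BND] = 17/21
[CDN]:[BND] = -23/252:17/21 = -23/204

[CDN]:[BND] = -23/204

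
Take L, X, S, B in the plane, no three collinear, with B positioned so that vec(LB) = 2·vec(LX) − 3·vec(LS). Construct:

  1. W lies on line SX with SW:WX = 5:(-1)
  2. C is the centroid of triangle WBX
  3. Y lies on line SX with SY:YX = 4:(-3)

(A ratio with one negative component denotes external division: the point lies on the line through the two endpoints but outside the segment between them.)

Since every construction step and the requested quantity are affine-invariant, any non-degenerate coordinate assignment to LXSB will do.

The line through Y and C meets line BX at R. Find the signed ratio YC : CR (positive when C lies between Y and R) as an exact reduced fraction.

Set L = (0, 0), X = (1, 0), S = (0, 1), B = (2, -3); any affine frame gives the same invariant.
1. W lies on line SX with SW:WX = 5:(-1) ⇒ W = (5/4, -1/4)
2. C is the centroid of triangle WBX ⇒ C = (17/12, -13/12)
3. Y lies on line SX with SY:YX = 4:(-3) ⇒ Y = (4, -3)
line YC meets BX at R = (47/35, -36/35)
C = Y + t·(R−Y) with t = 35/36, so YC:CR = 35/36:1/36

YC:CR = 35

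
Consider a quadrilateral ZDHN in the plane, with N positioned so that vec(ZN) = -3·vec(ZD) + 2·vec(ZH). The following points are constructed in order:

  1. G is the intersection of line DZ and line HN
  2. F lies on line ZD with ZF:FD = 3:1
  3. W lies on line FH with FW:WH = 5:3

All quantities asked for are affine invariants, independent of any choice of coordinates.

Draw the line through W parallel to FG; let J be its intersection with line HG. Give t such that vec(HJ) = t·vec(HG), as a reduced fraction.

Choose coordinates Z = (0, 0), D = (1, 0), H = (0, 1), N = (-3, 2).
1. G is the intersection of line DZ and line HN ⇒ G = (3, 0)
2. F lies on line ZD with ZF:FD = 3:1 ⇒ F = (3/4, 0)
3. W lies on line FH with FW:WH = 5:3 ⇒ W = (9/32, 5/8)
through W parallel to FG: direction (9/4, 0); meets HG at J = (9/8, 5/8)
J = H + t·(G−H) with t = 3/8

t = 3/8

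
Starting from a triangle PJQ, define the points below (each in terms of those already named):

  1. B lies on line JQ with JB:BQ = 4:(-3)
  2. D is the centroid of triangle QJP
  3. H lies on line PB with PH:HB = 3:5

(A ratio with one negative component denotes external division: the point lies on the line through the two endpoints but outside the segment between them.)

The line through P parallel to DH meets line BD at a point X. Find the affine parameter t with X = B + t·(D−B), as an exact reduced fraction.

Work in coordinates with P = (0, 0), J = (1, 0), Q = (0, 1).
1. B lies on line JQ with JB:BQ = 4:(-3) ⇒ B = (-3, 4)
2. D is the centroid of triangle QJP ⇒ D = (1/3, 1/3)
3. H lies on line PB with PH:HB = 3:5 ⇒ H = (-9/8, 3/2)
through P parallel to DH: direction (-35/24, 7/6); meets BD at X = (7/3, -28/15)
X = B + t·(D−B) with t = 8/5

t = 8/5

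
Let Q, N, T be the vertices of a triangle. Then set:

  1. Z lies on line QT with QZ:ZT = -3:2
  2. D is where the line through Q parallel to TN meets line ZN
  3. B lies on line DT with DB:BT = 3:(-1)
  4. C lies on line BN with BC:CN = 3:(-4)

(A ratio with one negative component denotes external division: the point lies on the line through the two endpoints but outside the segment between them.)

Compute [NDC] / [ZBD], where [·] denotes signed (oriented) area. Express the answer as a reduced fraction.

Choose coordinates Q = (0, 0), N = (1, 0), T = (0, 1).
1. Z lies on line QT with QZ:ZT = -3:2 ⇒ Z = (0, 3)
2. D is where the line through Q parallel to TN meets line ZN ⇒ D = (3/2, -3/2)
3. B lies on line DT with DB:BT = 3:(-1) ⇒ B = (-3/4, 9/4)
4. C lies on line BN with BC:CN = 3:(-4) ⇒ C = (-6, 9)
2·[NDC] = -6, 2·[ZBD] = 9/2
[NDC]:[ZBD] = -6:9/2 = -4/3

[NDC]:[ZBD] = -4/3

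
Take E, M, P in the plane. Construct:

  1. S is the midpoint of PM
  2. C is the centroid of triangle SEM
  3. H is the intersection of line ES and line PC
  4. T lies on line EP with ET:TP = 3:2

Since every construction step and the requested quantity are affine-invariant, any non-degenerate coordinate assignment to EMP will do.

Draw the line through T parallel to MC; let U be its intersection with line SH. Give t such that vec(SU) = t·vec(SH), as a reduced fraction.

Choose coordinates E = (0, 0), M = (1, 0), P = (0, 1).
1. S is the midpoint of PM ⇒ S = (1/2, 1/2)
2. C is the centroid of triangle SEM ⇒ C = (1/2, 1/6)
3. H is the intersection of line ES and line PC ⇒ H = (3/8, 3/8)
4. T lies on line EP with ET:TP = 3:2 ⇒ T = (0, 3/5)
through T parallel to MC: direction (-1/2, 1/6); meets SH at U = (9/20, 9/20)
U = S + t·(H−S) with t = 2/5

t = 2/5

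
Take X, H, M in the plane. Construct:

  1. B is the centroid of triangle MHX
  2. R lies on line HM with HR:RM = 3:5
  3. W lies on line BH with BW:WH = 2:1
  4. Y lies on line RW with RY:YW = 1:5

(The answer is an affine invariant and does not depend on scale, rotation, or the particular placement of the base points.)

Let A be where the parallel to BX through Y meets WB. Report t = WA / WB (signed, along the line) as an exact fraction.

Set X = (0, 0), H = (1, 0), M = (0, 1); any affine frame gives the same invariant.
1. B is the centroid of triangle MHX ⇒ B = (1/3, 1/3)
2. R lies on line HM with HR:RM = 3:5 ⇒ R = (5/8, 3/8)
3. W lies on line BH with BW:WH = 2:1 ⇒ W = (7/9, 1/9)
4. Y lies on line RW with RY:YW = 1:5 ⇒ Y = (281/432, 143/432)
through Y parallel to BX: direction (-1/3, -1/3); meets WB at A = (59/108, 49/216)
A = W + t·(B−W) with t = 25/48

t = 25/48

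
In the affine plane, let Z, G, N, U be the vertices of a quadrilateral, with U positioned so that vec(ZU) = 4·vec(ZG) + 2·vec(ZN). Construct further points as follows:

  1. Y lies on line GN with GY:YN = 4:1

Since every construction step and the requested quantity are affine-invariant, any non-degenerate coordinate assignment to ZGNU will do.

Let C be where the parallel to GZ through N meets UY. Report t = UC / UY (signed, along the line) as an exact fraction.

t = 5/6

Choose coordinates Z = (0, 0), G = (1, 0), N = (0, 1), U = (4, 2).
1. Y lies on line GN with GY:YN = 4:1 ⇒ Y = (1/5, 4/5)
through N parallel to GZ: direction (-1, 0); meets UY at C = (5/6, 1)
C = U + t·(Y−U) with t = 5/6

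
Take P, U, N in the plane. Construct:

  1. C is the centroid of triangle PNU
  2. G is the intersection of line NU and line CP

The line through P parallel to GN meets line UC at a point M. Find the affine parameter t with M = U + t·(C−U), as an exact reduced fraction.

Work in coordinates with P = (0, 0), U = (1, 0), N = (0, 1).
1. C is the centroid of triangle PNU ⇒ C = (1/3, 1/3)
2. G is the intersection of line NU and line CP ⇒ G = (1/2, 1/2)
through P parallel to GN: direction (-1/2, 1/2); meets UC at M = (-1, 1)
M = U + t·(C−U) with t = 3

t = 3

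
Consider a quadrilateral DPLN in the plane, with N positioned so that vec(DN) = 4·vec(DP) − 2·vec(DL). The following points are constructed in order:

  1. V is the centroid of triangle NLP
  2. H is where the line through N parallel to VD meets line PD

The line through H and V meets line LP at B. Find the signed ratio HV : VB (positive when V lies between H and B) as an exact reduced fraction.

Choose coordinates D = (0, 0), P = (1, 0), L = (0, 1), N = (4, -2).
1. V is the centroid of triangle NLP ⇒ V = (5/3, -1/3)
2. H is where the line through N parallel to VD meets line PD ⇒ H = (-6, 0)
line HV meets LP at B = (29/22, -7/22)
V = H + t·(B−H) with t = 22/21, so HV:VB = 22/21:-1/21

HV:VB = -22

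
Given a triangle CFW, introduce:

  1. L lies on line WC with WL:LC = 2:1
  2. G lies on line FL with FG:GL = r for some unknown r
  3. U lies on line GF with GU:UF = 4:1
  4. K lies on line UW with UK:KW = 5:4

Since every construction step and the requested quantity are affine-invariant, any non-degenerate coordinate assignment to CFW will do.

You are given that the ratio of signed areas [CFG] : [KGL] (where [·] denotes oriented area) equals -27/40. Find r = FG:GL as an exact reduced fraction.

Choose coordinates C = (0, 0), F = (1, 0), W = (0, 1).
1. L lies on line WC with WL:LC = 2:1 ⇒ L = (0, 1/3)
2. With FG:GL = r, write λ = r/(r+1) so G = F + λ·(L−F); G is affine-linear in λ
3. U lies on line GF with GU:UF = 4:1 ⇒ U is an affine combination of earlier points and hence also affine-linear in λ
4. K lies on line UW with UK:KW = 5:4 ⇒ K is an affine combination of earlier points and hence also affine-linear in λ
Every point depending on G is an affine combination of G and λ-independent points, so each such coordinate is linear in λ; the λ² term in each signed area is a multiple of (L−F)×(L−F) = 0, so 2·[CFG] and 2·[KGL] are each linear in λ. Evaluating at λ=0 and λ=1:
  2·[CFG] = 1/3·λ,   2·[KGL] = 10/27·λ − 10/27
So [CFG]:[KGL] = (1/3·λ) / (10/27·λ − 10/27). Setting this equal to -27/40:
  1/3·λ = -27/40·(10/27·λ − 10/27)  ⇒  λ = 3/7
Then r = λ/(1−λ) = (3/7)/(4/7) = 3/4. Check: with r = 3/4, G = (4/7, 1/7) and [CFG]:[KGL] = -27/40 as required.

r = 3/4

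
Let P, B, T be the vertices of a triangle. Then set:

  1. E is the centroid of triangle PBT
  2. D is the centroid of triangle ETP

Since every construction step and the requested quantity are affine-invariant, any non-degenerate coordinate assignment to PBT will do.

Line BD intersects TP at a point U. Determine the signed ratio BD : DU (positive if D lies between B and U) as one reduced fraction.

BD:DU = 8

Assign P = (0, 0), B = (1, 0), T = (0, 1) — the answer is frame-independent, so this choice is without loss of generality.
1. E is the centroid of triangle PBT ⇒ E = (1/3, 1/3)
2. D is the centroid of triangle ETP ⇒ D = (1/9, 4/9)
line BD meets TP at U = (0, 1/2)
D = B + t·(U−B) with t = 8/9, so BD:DU = 8/9:1/9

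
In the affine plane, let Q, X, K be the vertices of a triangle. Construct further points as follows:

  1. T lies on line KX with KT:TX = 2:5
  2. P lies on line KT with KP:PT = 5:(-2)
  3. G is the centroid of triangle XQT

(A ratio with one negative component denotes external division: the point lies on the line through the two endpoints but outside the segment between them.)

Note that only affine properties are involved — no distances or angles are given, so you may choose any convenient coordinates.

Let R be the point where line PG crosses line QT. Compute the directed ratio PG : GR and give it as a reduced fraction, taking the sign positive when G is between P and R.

PG:GR = -1/5

Work in coordinates with Q = (0, 0), X = (1, 0), K = (0, 1).
1. T lies on line KX with KT:TX = 2:5 ⇒ T = (2/7, 5/7)
2. P lies on line KT with KP:PT = 5:(-2) ⇒ P = (10/21, 11/21)
3. G is the centroid of triangle XQT ⇒ G = (3/7, 5/21)
line PG meets QT at R = (2/3, 5/3)
G = P + t·(R−P) with t = -1/4, so PG:GR = -1/4:5/4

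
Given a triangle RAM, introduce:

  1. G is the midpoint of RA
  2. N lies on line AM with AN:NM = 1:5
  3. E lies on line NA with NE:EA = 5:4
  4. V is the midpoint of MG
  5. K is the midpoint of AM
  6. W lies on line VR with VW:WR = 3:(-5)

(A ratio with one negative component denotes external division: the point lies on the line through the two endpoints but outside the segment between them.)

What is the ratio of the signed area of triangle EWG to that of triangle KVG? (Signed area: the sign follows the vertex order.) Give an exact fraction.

[EWG]:[KVG] = 113/27

Work in coordinates with R = (0, 0), A = (1, 0), M = (0, 1).
1. G is the midpoint of RA ⇒ G = (1/2, 0)
2. N lies on line AM with AN:NM = 1:5 ⇒ N = (5/6, 1/6)
3. E lies on line NA with NE:EA = 5:4 ⇒ E = (25/27, 2/27)
4. V is the midpoint of MG ⇒ V = (1/4, 1/2)
5. K is the midpoint of AM ⇒ K = (1/2, 1/2)
6. W lies on line VR with VW:WR = 3:(-5) ⇒ W = (5/8, 5/4)
2·[EWG] = 113/216, 2·[KVG] = 1/8
[EWG]:[KVG] = 113/216:1/8 = 113/27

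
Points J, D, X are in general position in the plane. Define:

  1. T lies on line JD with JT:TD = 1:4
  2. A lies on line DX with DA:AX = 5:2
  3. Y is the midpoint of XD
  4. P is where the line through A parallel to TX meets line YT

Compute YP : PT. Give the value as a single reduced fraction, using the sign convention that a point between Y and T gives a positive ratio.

YP:PT = 3/4

Set J = (0, 0), D = (1, 0), X = (0, 1); any affine frame gives the same invariant.
1. T lies on line JD with JT:TD = 1:4 ⇒ T = (1/5, 0)
2. A lies on line DX with DA:AX = 5:2 ⇒ A = (2/7, 5/7)
3. Y is the midpoint of XD ⇒ Y = (1/2, 1/2)
4. P is where the line through A parallel to TX meets line YT ⇒ P = (13/35, 2/7)
P = Y + t·(T−Y) with t = 3/7, so YP:PT = t:(1−t) = 3/7:4/7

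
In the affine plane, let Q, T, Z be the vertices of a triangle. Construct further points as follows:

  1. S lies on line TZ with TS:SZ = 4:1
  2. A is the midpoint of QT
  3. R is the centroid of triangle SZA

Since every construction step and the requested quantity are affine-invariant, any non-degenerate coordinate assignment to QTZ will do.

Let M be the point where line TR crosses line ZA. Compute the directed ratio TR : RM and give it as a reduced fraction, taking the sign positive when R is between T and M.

TR:RM = 14

Assign Q = (0, 0), T = (1, 0), Z = (0, 1) — the answer is frame-independent, so this choice is without loss of generality.
1. S lies on line TZ with TS:SZ = 4:1 ⇒ S = (1/5, 4/5)
2. A is the midpoint of QT ⇒ A = (1/2, 0)
3. R is the centroid of triangle SZA ⇒ R = (7/30, 3/5)
line TR meets ZA at M = (5/28, 9/14)
R = T + t·(M−T) with t = 14/15, so TR:RM = 14/15:1/15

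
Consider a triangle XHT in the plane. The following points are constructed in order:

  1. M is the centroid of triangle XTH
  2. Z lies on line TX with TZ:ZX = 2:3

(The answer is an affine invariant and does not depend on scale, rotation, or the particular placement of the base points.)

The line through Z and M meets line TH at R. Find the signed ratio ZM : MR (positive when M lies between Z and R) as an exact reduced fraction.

ZM:MR = 1/5

Work in coordinates with X = (0, 0), H = (1, 0), T = (0, 1).
1. M is the centroid of triangle XTH ⇒ M = (1/3, 1/3)
2. Z lies on line TX with TZ:ZX = 2:3 ⇒ Z = (0, 3/5)
line ZM meets TH at R = (2, -1)
M = Z + t·(R−Z) with t = 1/6, so ZM:MR = 1/6:5/6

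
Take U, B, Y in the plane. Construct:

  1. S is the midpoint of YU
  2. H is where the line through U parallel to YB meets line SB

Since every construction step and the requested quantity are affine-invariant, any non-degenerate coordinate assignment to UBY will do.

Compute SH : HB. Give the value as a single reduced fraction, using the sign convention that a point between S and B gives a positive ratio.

Assign U = (0, 0), B = (1, 0), Y = (0, 1) — the answer is frame-independent, so this choice is without loss of generality.
1. S is the midpoint of YU ⇒ S = (0, 1/2)
2. H is where the line through U parallel to YB meets line SB ⇒ H = (-1, 1)
H = S + t·(B−S) with t = -1, so SH:HB = t:(1−t) = -1:2

SH:HB = -1/2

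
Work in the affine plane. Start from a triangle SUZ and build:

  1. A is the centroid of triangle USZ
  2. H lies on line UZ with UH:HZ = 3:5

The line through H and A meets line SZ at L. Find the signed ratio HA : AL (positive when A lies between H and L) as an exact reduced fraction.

HA:AL = 7/8

Assign S = (0, 0), U = (1, 0), Z = (0, 1) — the answer is frame-independent, so this choice is without loss of generality.
1. A is the centroid of triangle USZ ⇒ A = (1/3, 1/3)
2. H lies on line UZ with UH:HZ = 3:5 ⇒ H = (5/8, 3/8)
line HA meets SZ at L = (0, 2/7)
A = H + t·(L−H) with t = 7/15, so HA:AL = 7/15:8/15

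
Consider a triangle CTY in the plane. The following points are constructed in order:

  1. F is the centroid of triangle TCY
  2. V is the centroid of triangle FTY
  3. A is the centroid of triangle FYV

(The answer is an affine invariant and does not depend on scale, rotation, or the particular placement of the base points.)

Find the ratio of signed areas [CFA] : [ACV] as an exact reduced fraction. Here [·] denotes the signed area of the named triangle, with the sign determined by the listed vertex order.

[CFA]:[ACV] = 3/4

Choose coordinates C = (0, 0), T = (1, 0), Y = (0, 1).
1. F is the centroid of triangle TCY ⇒ F = (1/3, 1/3)
2. V is the centroid of triangle FTY ⇒ V = (4/9, 4/9)
3. A is the centroid of triangle FYV ⇒ A = (7/27, 16/27)
2·[CFA] = 1/9, 2·[ACV] = 4/27
[CFA]:[ACV] = 1/9:4/27 = 3/4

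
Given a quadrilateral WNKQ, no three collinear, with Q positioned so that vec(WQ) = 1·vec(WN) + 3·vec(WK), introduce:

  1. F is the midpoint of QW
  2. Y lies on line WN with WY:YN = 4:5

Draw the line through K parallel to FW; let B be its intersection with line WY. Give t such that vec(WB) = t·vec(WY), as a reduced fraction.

Work in coordinates with W = (0, 0), N = (1, 0), K = (0, 1), Q = (1, 3).
1. F is the midpoint of QW ⇒ F = (1/2, 3/2)
2. Y lies on line WN with WY:YN = 4:5 ⇒ Y = (4/9, 0)
through K parallel to FW: direction (-1/2, -3/2); meets WY at B = (-1/3, 0)
B = W + t·(Y−W) with t = -3/4

t = -3/4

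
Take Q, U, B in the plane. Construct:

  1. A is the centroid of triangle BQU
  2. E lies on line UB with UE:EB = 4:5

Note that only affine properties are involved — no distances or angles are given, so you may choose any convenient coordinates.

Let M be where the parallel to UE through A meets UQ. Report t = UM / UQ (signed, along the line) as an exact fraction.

Set Q = (0, 0), U = (1, 0), B = (0, 1); any affine frame gives the same invariant.
1. A is the centroid of triangle BQU ⇒ A = (1/3, 1/3)
2. E lies on line UB with UE:EB = 4:5 ⇒ E = (5/9, 4/9)
through A parallel to UE: direction (-4/9, 4/9); meets UQ at M = (2/3, 0)
M = U + t·(Q−U) with t = 1/3

t = 1/3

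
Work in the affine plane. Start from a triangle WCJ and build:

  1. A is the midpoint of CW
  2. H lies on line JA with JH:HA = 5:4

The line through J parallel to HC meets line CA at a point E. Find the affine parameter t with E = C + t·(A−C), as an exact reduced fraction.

Work in coordinates with W = (0, 0), C = (1, 0), J = (0, 1).
1. A is the midpoint of CW ⇒ A = (1/2, 0)
2. H lies on line JA with JH:HA = 5:4 ⇒ H = (5/18, 4/9)
through J parallel to HC: direction (13/18, -4/9); meets CA at E = (13/8, 0)
E = C + t·(A−C) with t = -5/4

t = -5/4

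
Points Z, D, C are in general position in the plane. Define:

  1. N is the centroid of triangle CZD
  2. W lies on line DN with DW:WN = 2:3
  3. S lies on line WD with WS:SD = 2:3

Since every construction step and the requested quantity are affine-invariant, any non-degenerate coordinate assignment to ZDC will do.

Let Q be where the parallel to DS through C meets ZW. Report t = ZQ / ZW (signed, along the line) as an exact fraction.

t = 2

Assign Z = (0, 0), D = (1, 0), C = (0, 1) — the answer is frame-independent, so this choice is without loss of generality.
1. N is the centroid of triangle CZD ⇒ N = (1/3, 1/3)
2. W lies on line DN with DW:WN = 2:3 ⇒ W = (11/15, 2/15)
3. S lies on line WD with WS:SD = 2:3 ⇒ S = (21/25, 2/25)
through C parallel to DS: direction (-4/25, 2/25); meets ZW at Q = (22/15, 4/15)
Q = Z + t·(W−Z) with t = 2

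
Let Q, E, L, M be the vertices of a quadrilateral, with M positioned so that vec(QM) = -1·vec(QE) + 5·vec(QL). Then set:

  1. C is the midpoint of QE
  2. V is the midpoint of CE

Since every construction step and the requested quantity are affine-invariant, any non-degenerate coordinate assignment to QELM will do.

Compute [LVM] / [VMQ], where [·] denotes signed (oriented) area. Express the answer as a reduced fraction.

Assign Q = (0, 0), E = (1, 0), L = (0, 1), M = (-1, 5) — the answer is frame-independent, so this choice is without loss of generality.
1. C is the midpoint of QE ⇒ C = (1/2, 0)
2. V is the midpoint of CE ⇒ V = (3/4, 0)
2·[LVM] = 2, 2·[VMQ] = 15/4
[LVM]:[VMQ] = 2:15/4 = 8/15

[LVM]:[VMQ] = 8/15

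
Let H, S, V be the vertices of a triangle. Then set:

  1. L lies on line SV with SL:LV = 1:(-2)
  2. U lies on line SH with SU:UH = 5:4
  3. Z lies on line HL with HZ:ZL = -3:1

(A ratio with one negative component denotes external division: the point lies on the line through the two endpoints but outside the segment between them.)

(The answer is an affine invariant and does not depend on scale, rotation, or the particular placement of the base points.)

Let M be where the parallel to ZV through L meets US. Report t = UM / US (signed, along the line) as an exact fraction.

t = 16/25

Set H = (0, 0), S = (1, 0), V = (0, 1); any affine frame gives the same invariant.
1. L lies on line SV with SL:LV = 1:(-2) ⇒ L = (2, -1)
2. U lies on line SH with SU:UH = 5:4 ⇒ U = (4/9, 0)
3. Z lies on line HL with HZ:ZL = -3:1 ⇒ Z = (3, -3/2)
through L parallel to ZV: direction (-3, 5/2); meets US at M = (4/5, 0)
M = U + t·(S−U) with t = 16/25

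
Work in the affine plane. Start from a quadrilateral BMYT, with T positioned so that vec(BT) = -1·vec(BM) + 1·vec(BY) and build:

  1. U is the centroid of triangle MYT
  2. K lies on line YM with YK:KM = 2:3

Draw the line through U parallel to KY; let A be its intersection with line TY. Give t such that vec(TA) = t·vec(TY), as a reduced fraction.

t = 2/3

Set B = (0, 0), M = (1, 0), Y = (0, 1), T = (-1, 1); any affine frame gives the same invariant.
1. U is the centroid of triangle MYT ⇒ U = (0, 2/3)
2. K lies on line YM with YK:KM = 2:3 ⇒ K = (2/5, 3/5)
through U parallel to KY: direction (-2/5, 2/5); meets TY at A = (-1/3, 1)
A = T + t·(Y−T) with t = 2/3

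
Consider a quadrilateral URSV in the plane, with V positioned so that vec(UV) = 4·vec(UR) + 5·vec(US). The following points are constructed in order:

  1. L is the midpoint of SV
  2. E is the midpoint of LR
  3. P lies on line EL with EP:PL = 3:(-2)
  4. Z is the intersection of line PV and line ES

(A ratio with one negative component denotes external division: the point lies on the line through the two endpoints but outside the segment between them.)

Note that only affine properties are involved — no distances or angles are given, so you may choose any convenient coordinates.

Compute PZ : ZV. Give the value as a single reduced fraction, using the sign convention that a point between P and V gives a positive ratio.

PZ:ZV = -3/2

Work in coordinates with U = (0, 0), R = (1, 0), S = (0, 1), V = (4, 5).
1. L is the midpoint of SV ⇒ L = (2, 3)
2. E is the midpoint of LR ⇒ E = (3/2, 3/2)
3. P lies on line EL with EP:PL = 3:(-2) ⇒ P = (3, 6)
4. Z is the intersection of line PV and line ES ⇒ Z = (6, 3)
Z = P + t·(V−P) with t = 3, so PZ:ZV = t:(1−t) = 3:-2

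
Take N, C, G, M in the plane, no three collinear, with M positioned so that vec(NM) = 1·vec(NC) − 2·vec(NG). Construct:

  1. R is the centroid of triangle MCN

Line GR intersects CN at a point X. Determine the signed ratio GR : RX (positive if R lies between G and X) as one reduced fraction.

GR:RX = -5/2

Work in coordinates with N = (0, 0), C = (1, 0), G = (0, 1), M = (1, -2).
1. R is the centroid of triangle MCN ⇒ R = (2/3, -2/3)
line GR meets CN at X = (2/5, 0)
R = G + t·(X−G) with t = 5/3, so GR:RX = 5/3:-2/3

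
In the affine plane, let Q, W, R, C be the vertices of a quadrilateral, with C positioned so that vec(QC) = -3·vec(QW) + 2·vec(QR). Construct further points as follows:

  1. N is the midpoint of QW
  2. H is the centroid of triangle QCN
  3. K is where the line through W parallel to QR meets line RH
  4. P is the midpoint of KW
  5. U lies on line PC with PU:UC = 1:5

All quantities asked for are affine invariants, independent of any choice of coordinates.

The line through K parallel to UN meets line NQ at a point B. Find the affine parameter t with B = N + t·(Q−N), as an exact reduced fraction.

t = -83/55

Set Q = (0, 0), W = (1, 0), R = (0, 1), C = (-3, 2); any affine frame gives the same invariant.
1. N is the midpoint of QW ⇒ N = (1/2, 0)
2. H is the centroid of triangle QCN ⇒ H = (-5/6, 2/3)
3. K is where the line through W parallel to QR meets line RH ⇒ K = (1, 7/5)
4. P is the midpoint of KW ⇒ P = (1, 7/10)
5. U lies on line PC with PU:UC = 1:5 ⇒ U = (1/3, 11/12)
through K parallel to UN: direction (1/6, -11/12); meets NQ at B = (69/55, 0)
B = N + t·(Q−N) with t = -83/55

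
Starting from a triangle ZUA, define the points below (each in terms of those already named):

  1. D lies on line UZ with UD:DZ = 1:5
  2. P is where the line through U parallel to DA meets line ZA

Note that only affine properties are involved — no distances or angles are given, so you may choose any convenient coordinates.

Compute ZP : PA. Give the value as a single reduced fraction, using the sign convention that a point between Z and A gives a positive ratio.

ZP:PA = -6

Assign Z = (0, 0), U = (1, 0), A = (0, 1) — the answer is frame-independent, so this choice is without loss of generality.
1. D lies on line UZ with UD:DZ = 1:5 ⇒ D = (5/6, 0)
2. P is where the line through U parallel to DA meets line ZA ⇒ P = (0, 6/5)
P = Z + t·(A−Z) with t = 6/5, so ZP:PA = t:(1−t) = 6/5:-1/5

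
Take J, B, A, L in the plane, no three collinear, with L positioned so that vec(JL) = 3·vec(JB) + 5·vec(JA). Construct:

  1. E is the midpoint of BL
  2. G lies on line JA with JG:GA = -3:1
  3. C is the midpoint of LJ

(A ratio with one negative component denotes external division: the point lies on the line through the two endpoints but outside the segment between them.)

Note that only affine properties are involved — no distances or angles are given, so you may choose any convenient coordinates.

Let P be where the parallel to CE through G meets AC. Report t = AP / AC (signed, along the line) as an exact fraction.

t = 1/3

Work in coordinates with J = (0, 0), B = (1, 0), A = (0, 1), L = (3, 5).
1. E is the midpoint of BL ⇒ E = (2, 5/2)
2. G lies on line JA with JG:GA = -3:1 ⇒ G = (0, 3/2)
3. C is the midpoint of LJ ⇒ C = (3/2, 5/2)
through G parallel to CE: direction (1/2, 0); meets AC at P = (1/2, 3/2)
P = A + t·(C−A) with t = 1/3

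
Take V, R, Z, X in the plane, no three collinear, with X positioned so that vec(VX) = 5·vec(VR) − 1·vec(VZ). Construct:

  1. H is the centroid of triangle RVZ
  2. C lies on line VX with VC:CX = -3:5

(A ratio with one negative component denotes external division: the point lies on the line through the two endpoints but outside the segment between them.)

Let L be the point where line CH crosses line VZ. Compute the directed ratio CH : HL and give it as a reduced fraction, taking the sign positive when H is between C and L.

Set V = (0, 0), R = (1, 0), Z = (0, 1), X = (5, -1); any affine frame gives the same invariant.
1. H is the centroid of triangle RVZ ⇒ H = (1/3, 1/3)
2. C lies on line VX with VC:CX = -3:5 ⇒ C = (-15/2, 3/2)
line CH meets VZ at L = (0, 18/47)
H = C + t·(L−C) with t = 47/45, so CH:HL = 47/45:-2/45

CH:HL = -47/2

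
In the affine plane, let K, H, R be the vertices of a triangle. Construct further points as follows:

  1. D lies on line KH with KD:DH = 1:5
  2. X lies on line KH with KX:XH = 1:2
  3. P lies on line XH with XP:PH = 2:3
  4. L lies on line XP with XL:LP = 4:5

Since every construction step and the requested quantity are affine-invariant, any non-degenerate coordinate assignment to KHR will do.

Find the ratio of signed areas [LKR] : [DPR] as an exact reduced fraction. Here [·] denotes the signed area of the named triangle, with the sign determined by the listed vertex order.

Assign K = (0, 0), H = (1, 0), R = (0, 1) — the answer is frame-independent, so this choice is without loss of generality.
1. D lies on line KH with KD:DH = 1:5 ⇒ D = (1/6, 0)
2. X lies on line KH with KX:XH = 1:2 ⇒ X = (1/3, 0)
3. P lies on line XH with XP:PH = 2:3 ⇒ P = (3/5, 0)
4. L lies on line XP with XL:LP = 4:5 ⇒ L = (61/135, 0)
2·[LKR] = -61/135, 2·[DPR] = 13/30
[LKR]:[DPR] = -61/135:13/30 = -122/117

[LKR]:[DPR] = -122/117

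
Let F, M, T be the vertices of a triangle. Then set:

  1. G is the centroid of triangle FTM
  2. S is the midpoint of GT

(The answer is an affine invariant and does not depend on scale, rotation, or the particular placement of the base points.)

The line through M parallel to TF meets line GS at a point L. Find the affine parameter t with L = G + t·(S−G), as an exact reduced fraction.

t = -4

Work in coordinates with F = (0, 0), M = (1, 0), T = (0, 1).
1. G is the centroid of triangle FTM ⇒ G = (1/3, 1/3)
2. S is the midpoint of GT ⇒ S = (1/6, 2/3)
through M parallel to TF: direction (0, -1); meets GS at L = (1, -1)
L = G + t·(S−G) with t = -4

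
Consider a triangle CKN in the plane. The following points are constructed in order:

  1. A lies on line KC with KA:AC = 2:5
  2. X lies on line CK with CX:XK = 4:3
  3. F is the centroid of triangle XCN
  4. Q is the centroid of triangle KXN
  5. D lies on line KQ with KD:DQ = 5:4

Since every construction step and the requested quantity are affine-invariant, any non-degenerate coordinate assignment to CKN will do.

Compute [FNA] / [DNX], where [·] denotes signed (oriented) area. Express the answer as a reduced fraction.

[FNA]:[DNX] = -18/17

Set C = (0, 0), K = (1, 0), N = (0, 1); any affine frame gives the same invariant.
1. A lies on line KC with KA:AC = 2:5 ⇒ A = (5/7, 0)
2. X lies on line CK with CX:XK = 4:3 ⇒ X = (4/7, 0)
3. F is the centroid of triangle XCN ⇒ F = (4/21, 1/3)
4. Q is the centroid of triangle KXN ⇒ Q = (11/21, 1/3)
5. D lies on line KQ with KD:DQ = 5:4 ⇒ D = (139/189, 5/27)
2·[FNA] = -2/7, 2·[DNX] = 17/63
[FNA]:[DNX] = -2/7:17/63 = -18/17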